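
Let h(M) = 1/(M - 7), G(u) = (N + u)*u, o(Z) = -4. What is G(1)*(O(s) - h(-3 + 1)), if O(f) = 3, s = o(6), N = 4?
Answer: 140/9 ≈ 15.556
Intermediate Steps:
s = -4
G(u) = u*(4 + u) (G(u) = (4 + u)*u = u*(4 + u))
h(M) = 1/(-7 + M)
G(1)*(O(s) - h(-3 + 1)) = (1*(4 + 1))*(3 - 1/(-7 + (-3 + 1))) = (1*5)*(3 - 1/(-7 - 2)) = 5*(3 - 1/(-9)) = 5*(3 - 1*(-⅑)) = 5*(3 + ⅑) = 5*(28/9) = 140/9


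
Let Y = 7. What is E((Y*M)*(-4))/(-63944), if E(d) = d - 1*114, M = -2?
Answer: 29/31972 ≈ 0.00090704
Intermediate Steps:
E(d) = -114 + d (E(d) = d - 114 = -114 + d)
E((Y*M)*(-4))/(-63944) = (-114 + (7*(-2))*(-4))/(-63944) = (-114 - 14*(-4))*(-1/63944) = (-114 + 56)*(-1/63944) = -58*(-1/63944) = 29/31972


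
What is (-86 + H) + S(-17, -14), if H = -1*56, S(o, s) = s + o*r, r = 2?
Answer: -190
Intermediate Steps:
S(o, s) = s + 2*o (S(o, s) = s + o*2 = s + 2*o)
H = -56
(-86 + H) + S(-17, -14) = (-86 - 56) + (-14 + 2*(-17)) = -142 + (-14 - 34) = -142 - 48 = -190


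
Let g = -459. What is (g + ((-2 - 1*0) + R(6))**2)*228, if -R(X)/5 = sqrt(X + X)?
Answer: -35340 + 9120*sqrt(3) ≈ -19544.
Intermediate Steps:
R(X) = -5*sqrt(2)*sqrt(X) (R(X) = -5*sqrt(X + X) = -5*sqrt(2)*sqrt(X))
(g + ((-2 - 1*0) + R(6))**2)*228 = (-459 + ((-2 - 1*0) - 5*sqrt(2)*sqrt(6))**2)*228 = (-459 + ((-2 + 0) - 10*sqrt(3))**2)*228 = (-459 + (-2 - 10*sqrt(3))**2)*228 = -104652 + 228*(-2 - 10*sqrt(3))**2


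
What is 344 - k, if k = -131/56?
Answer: 19395/56 ≈ 346.34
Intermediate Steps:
k = -131/56 (k = -131*1/56 = -131/56 ≈ -2.3393)
344 - k = 344 - 1*(-131/56) = 344 + 131/56 = 19395/56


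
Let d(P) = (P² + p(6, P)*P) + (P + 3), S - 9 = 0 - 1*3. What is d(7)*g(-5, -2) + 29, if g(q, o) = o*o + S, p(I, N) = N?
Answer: 1109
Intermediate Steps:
S = 6 (S = 9 + (0 - 1*3) = 9 + (0 - 3) = 9 - 3 = 6)
d(P) = 3 + P + 2*P² (d(P) = (P² + P*P) + (P + 3) = (P² + P²) + (3 + P) = 2*P² + (3 + P) = 3 + P + 2*P²)
g(q, o) = 6 + o² (g(q, o) = o*o + 6 = o² + 6 = 6 + o²)
d(7)*g(-5, -2) + 29 = (3 + 7 + 2*7²)*(6 + (-2)²) + 29 = (3 + 7 + 2*49)*(6 + 4) + 29 = (3 + 7 + 98)*10 + 29 = 108*10 + 29 = 1080 + 29 = 1109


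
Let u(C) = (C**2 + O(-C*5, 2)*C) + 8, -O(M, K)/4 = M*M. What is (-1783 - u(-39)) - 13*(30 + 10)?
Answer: -5935732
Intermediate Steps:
O(M, K) = -4*M**2 (O(M, K) = -4*M*M = -4*M**2)
u(C) = 8 + C**2 - 100*C**3 (u(C) = (C**2 + (-4*25*C**2)*C) + 8 = (C**2 + (-100*C**2)*C) + 8 = (C**2 - 100*C**3) + 8 = 8 + C**2 - 100*C**3)
(-1783 - u(-39)) - 13*(30 + 10) = (-1783 - (8 + (-39)**2 - 100*(-39)**3)) - 13*(30 + 10) = (-1783 - (8 + 1521 - 100*(-59319))) - 13*40 = (-1783 - (8 + 1521 + 5931900)) - 520 = (-1783 - 1*5933429) - 520 = (-1783 - 5933429) - 520 = -5935212 - 520 = -5935732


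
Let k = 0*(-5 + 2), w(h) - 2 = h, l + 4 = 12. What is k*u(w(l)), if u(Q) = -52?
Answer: 0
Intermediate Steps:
l = 8 (l = -4 + 12 = 8)
w(h) = 2 + h
k = 0 (k = 0*(-3) = 0)
k*u(w(l)) = 0*(-52) = 0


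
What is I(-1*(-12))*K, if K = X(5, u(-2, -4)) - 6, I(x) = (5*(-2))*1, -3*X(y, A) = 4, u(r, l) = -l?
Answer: 220/3 ≈ 73.333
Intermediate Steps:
X(y, A) = -4/3 (X(y, A) = -⅓*4 = -4/3)
I(x) = -10 (I(x) = -10*1 = -10)
K = -22/3 (K = -4/3 - 6 = -22/3 ≈ -7.3333)
I(-1*(-12))*K = -10*(-22/3) = 220/3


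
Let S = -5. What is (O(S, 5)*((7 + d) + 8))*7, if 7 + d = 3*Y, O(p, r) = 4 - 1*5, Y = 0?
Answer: -56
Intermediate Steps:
O(p, r) = -1 (O(p, r) = 4 - 5 = -1)
d = -7 (d = -7 + 3*0 = -7 + 0 = -7)
(O(S, 5)*((7 + d) + 8))*7 = -((7 - 7) + 8)*7 = -(0 + 8)*7 = -1*8*7 = -8*7 = -56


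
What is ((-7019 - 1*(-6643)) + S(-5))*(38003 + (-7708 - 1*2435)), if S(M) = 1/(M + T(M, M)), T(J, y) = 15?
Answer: -10472574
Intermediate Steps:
S(M) = 1/(15 + M) (S(M) = 1/(M + 15) = 1/(15 + M))
((-7019 - 1*(-6643)) + S(-5))*(38003 + (-7708 - 1*2435)) = ((-7019 - 1*(-6643)) + 1/(15 - 5))*(38003 + (-7708 - 1*2435)) = ((-7019 + 6643) + 1/10)*(38003 + (-7708 - 2435)) = (-376 + ⅒)*(38003 - 10143) = -3759/10*27860 = -10472574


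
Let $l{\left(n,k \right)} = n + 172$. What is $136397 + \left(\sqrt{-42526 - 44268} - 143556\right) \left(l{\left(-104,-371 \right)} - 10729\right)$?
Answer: $1530586913 - 10661 i \sqrt{86794} \approx 1.5306 \cdot 10^{9} - 3.1408 \cdot 10^{6} i$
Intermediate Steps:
$l{\left(n,k \right)} = 172 + n$
$136397 + \left(\sqrt{-42526 - 44268} - 143556\right) \left(l{\left(-104,-371 \right)} - 10729\right) = 136397 + \left(\sqrt{-42526 - 44268} - 143556\right) \left(\left(172 - 104\right) - 10729\right) = 136397 + \left(\sqrt{-86794} - 143556\right) \left(68 - 10729\right) = 136397 + \left(i \sqrt{86794} - 143556\right) \left(-10661\right) = 136397 + \left(-143556 + i \sqrt{86794}\right) \left(-10661\right) = 136397 + \left(1530450516 - 10661 i \sqrt{86794}\right) = 1530586913 - 10661 i \sqrt{86794}$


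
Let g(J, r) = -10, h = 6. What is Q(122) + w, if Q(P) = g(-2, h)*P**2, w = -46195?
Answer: -195035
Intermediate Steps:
Q(P) = -10*P**2
Q(122) + w = -10*122**2 - 46195 = -10*14884 - 46195 = -148840 - 46195 = -195035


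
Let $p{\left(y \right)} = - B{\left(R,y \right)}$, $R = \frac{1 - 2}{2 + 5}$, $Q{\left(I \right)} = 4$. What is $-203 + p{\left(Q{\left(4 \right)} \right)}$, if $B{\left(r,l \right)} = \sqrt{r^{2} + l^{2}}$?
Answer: $-203 - \frac{\sqrt{785}}{7} \approx -207.0$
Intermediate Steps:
$R = - \frac{1}{7} \approx -0.14286$
$B{\left(r,l \right)} = \sqrt{l^{2} + r^{2}}$
$p{\left(y \right)} = - \sqrt{\frac{1}{49} + y^{2}}$ ($p{\left(y \right)} = - \sqrt{y^{2} + \left(- \frac{1}{7}\right)^{2}} = - \sqrt{y^{2} + \frac{1}{49}} = - \sqrt{\frac{1}{49} + y^{2}}$)
$-203 + p{\left(Q{\left(4 \right)} \right)} = -203 - \frac{\sqrt{1 + 49 \cdot 4^{2}}}{7} = -203 - \frac{\sqrt{1 + 49 \cdot 16}}{7} = -203 - \frac{\sqrt{1 + 784}}{7} = -203 - \frac{\sqrt{785}}{7}$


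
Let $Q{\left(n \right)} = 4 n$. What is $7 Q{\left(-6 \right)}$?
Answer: $-168$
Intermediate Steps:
$7 Q{\left(-6 \right)} = 7 \cdot 4 \left(-6\right) = 7 \left(-24\right) = -168$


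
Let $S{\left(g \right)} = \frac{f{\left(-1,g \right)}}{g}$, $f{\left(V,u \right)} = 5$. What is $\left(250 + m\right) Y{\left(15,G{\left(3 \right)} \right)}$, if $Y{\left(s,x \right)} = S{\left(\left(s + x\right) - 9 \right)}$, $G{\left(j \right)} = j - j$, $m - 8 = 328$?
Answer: $\frac{1465}{3} \approx 488.33$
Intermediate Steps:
$m = 336$ ($m = 8 + 328 = 336$)
$G{\left(j \right)} = 0$
$S{\left(g \right)} = \frac{5}{g}$
$Y{\left(s,x \right)} = \frac{5}{-9 + s + x}$ ($Y{\left(s,x \right)} = \frac{5}{\left(s + x\right) - 9} = \frac{5}{-9 + s + x}$)
$\left(250 + m\right) Y{\left(15,G{\left(3 \right)} \right)} = \left(250 + 336\right) \frac{5}{-9 + 15 + 0} = 586 \cdot \frac{5}{6} = \frac{1465}{3}$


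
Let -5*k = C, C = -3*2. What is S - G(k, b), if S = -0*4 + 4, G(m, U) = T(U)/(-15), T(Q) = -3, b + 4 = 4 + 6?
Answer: 19/5 ≈ 3.8000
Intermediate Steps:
C = -6
b = 6 (b = -4 + (4 + 6) = -4 + 10 = 6)
k = 6/5 (k = -1/5*(-6) = 6/5 ≈ 1.2000)
G(m, U) = 1/5 (G(m, U) = -3/(-15) = -3*(-1/15) = 1/5)
S = 4 (S = -7*0 + 4 = 0 + 4 = 4)
S - G(k, b) = 4 - 1*1/5 = 4 - 1/5 = 19/5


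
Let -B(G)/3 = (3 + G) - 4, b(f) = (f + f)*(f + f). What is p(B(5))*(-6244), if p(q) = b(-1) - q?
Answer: -99904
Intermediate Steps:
b(f) = 4*f² (b(f) = (2*f)*(2*f) = 4*f²)
B(G) = 3 - 3*G (B(G) = -3*((3 + G) - 4) = -3*(-1 + G) = 3 - 3*G)
p(q) = 4 - q (p(q) = 4*(-1)² - q = 4*1 - q = 4 - q)
p(B(5))*(-6244) = (4 - (3 - 3*5))*(-6244) = (4 - (3 - 15))*(-6244) = (4 - 1*(-12))*(-6244) = (4 + 12)*(-6244) = 16*(-6244) = -99904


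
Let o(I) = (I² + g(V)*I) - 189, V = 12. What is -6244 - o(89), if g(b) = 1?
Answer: -14065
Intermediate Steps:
o(I) = -189 + I + I² (o(I) = (I² + 1*I) - 189 = (I² + I) - 189 = (I + I²) - 189 = -189 + I + I²)
-6244 - o(89) = -6244 - (-189 + 89 + 89²) = -6244 - (-189 + 89 + 7921) = -6244 - 1*7821 = -6244 - 7821 = -14065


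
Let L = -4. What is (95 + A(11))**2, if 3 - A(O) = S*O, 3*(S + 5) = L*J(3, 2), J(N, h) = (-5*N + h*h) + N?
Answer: 11449/9 ≈ 1272.1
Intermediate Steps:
J(N, h) = h**2 - 4*N (J(N, h) = (-5*N + h**2) + N = (h**2 - 5*N) + N = h**2 - 4*N)
S = 17/3 (S = -5 + (-4*(2**2 - 4*3))/3 = -5 + (-4*(4 - 12))/3 = -5 + (-4*(-8))/3 = -5 + (1/3)*32 = -5 + 32/3 = 17/3 ≈ 5.6667)
A(O) = 3 - 17*O/3
(95 + A(11))**2 = (95 + (3 - 17/3*11))**2 = (95 + (3 - 187/3))**2 = (95 - 178/3)**2 = (107/3)**2 = 11449/9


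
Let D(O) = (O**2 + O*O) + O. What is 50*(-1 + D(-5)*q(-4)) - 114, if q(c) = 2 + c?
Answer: -4664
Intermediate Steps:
D(O) = O + 2*O**2 (D(O) = (O**2 + O**2) + O = 2*O**2 + O = O + 2*O**2)
50*(-1 + D(-5)*q(-4)) - 114 = 50*(-1 + (-5*(1 + 2*(-5)))*(2 - 4)) - 114 = 50*(-1 - 5*(1 - 10)*(-2)) - 114 = 50*(-1 - 5*(-9)*(-2)) - 114 = 50*(-1 + 45*(-2)) - 114 = 50*(-1 - 90) - 114 = 50*(-91) - 114 = -4550 - 114 = -4664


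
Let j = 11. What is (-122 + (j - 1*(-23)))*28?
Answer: -2464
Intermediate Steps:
(-122 + (j - 1*(-23)))*28 = (-122 + (11 - 1*(-23)))*28 = (-122 + (11 + 23))*28 = (-122 + 34)*28 = -88*28 = -2464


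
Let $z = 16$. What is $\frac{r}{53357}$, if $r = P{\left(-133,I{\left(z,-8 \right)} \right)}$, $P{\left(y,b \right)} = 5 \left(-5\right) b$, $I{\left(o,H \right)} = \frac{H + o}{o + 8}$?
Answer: $- \frac{25}{160071} \approx -0.00015618$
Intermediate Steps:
$I{\left(o,H \right)} = \frac{H + o}{8 + o}$
$P{\left(y,b \right)} = - 25 b$
$r = - \frac{25}{3}$ ($r = - 25 \frac{-8 + 16}{8 + 16} = - 25 \cdot \frac{1}{24} \cdot 8 = \left(-25\right) \frac{1}{3} = - \frac{25}{3} \approx -8.3333$)
$\frac{r}{53357} = - \frac{25}{3 \cdot 53357} = \left(- \frac{25}{3}\right) \frac{1}{53357} = - \frac{25}{160071}$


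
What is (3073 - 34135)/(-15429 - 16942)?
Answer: 31062/32371 ≈ 0.95956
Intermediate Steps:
(3073 - 34135)/(-15429 - 16942) = -31062/(-32371) = -31062*(-1/32371) = 31062/32371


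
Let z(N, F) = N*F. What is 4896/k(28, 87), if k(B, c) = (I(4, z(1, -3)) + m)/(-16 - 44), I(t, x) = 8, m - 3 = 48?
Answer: -293760/59 ≈ -4979.0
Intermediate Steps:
m = 51 (m = 3 + 48 = 51)
z(N, F) = F*N
k(B, c) = -59/60 (k(B, c) = (8 + 51)/(-16 - 44) = 59/(-60) = 59*(-1/60) = -59/60)
4896/k(28, 87) = 4896/(-59/60) = 4896*(-60/59) = -293760/59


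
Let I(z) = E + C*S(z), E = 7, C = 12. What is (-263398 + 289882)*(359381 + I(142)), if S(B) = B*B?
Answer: 15926312304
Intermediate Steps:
S(B) = B**2
I(z) = 7 + 12*z**2
(-263398 + 289882)*(359381 + I(142)) = (-263398 + 289882)*(359381 + (7 + 12*142**2)) = 26484*(359381 + (7 + 12*20164)) = 26484*(359381 + (7 + 241968)) = 26484*(359381 + 241975) = 26484*601356 = 15926312304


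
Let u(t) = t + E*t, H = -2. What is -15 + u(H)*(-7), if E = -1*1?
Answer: -15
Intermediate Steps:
E = -1
u(t) = 0 (u(t) = t - t = 0)
-15 + u(H)*(-7) = -15 + 0*(-7) = -15 + 0 = -15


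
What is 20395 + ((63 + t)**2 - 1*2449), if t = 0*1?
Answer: 21915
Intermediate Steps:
t = 0
20395 + ((63 + t)**2 - 1*2449) = 20395 + ((63 + 0)**2 - 1*2449) = 20395 + (63**2 - 2449) = 20395 + (3969 - 2449) = 20395 + 1520 = 21915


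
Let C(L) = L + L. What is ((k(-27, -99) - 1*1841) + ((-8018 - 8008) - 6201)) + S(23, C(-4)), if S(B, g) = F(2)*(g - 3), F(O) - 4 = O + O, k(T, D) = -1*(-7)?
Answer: -24149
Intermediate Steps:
k(T, D) = 7
F(O) = 4 + 2*O (F(O) = 4 + (O + O) = 4 + 2*O)
C(L) = 2*L
S(B, g) = -24 + 8*g (S(B, g) = (4 + 2*2)*(g - 3) = (4 + 4)*(-3 + g) = 8*(-3 + g) = -24 + 8*g)
((k(-27, -99) - 1*1841) + ((-8018 - 8008) - 6201)) + S(23, C(-4)) = ((7 - 1*1841) + ((-8018 - 8008) - 6201)) + (-24 + 8*(2*(-4))) = ((7 - 1841) + (-16026 - 6201)) + (-24 + 8*(-8)) = (-1834 - 22227) + (-24 - 64) = -24061 - 88 = -24149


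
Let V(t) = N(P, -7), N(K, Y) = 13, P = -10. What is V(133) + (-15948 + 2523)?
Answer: -13412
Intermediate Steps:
V(t) = 13
V(133) + (-15948 + 2523) = 13 + (-15948 + 2523) = 13 - 13425 = -13412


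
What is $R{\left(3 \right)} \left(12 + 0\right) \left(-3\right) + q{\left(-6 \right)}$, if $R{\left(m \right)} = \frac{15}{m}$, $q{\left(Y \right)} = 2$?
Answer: $-178$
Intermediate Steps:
$R{\left(3 \right)} \left(12 + 0\right) \left(-3\right) + q{\left(-6 \right)} = \frac{15}{3} \left(12 + 0\right) \left(-3\right) + 2 = 15 \cdot \frac{1}{3} \cdot 12 \left(-3\right) + 2 = 5 \left(-36\right) + 2 = -180 + 2 = -178$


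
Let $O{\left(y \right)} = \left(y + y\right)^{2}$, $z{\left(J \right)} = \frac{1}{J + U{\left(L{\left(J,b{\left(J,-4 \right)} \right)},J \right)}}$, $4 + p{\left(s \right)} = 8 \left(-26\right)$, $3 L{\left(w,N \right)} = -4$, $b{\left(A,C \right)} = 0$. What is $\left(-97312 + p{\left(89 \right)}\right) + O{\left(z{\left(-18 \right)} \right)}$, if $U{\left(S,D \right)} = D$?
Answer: $- \frac{31597775}{324} \approx -97524.0$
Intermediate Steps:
$L{\left(w,N \right)} = - \frac{4}{3}$ ($L{\left(w,N \right)} = \frac{1}{3} \left(-4\right) = - \frac{4}{3}$)
$p{\left(s \right)} = -212$ ($p{\left(s \right)} = -4 + 8 \left(-26\right) = -4 - 208 = -212$)
$z{\left(J \right)} = \frac{1}{2 J}$ ($z{\left(J \right)} = \frac{1}{J + J} = \frac{1}{2 J}$)
$O{\left(y \right)} = 4 y^{2}$ ($O{\left(y \right)} = \left(2 y\right)^{2} = 4 y^{2}$)
$\left(-97312 + p{\left(89 \right)}\right) + O{\left(z{\left(-18 \right)} \right)} = \left(-97312 - 212\right) + 4 \left(\frac{1}{2 \left(-18\right)}\right)^{2} = -97524 + 4 \left(\frac{1}{2} \left(- \frac{1}{18}\right)\right)^{2} = -97524 + 4 \left(- \frac{1}{36}\right)^{2} = -97524 + 4 \cdot \frac{1}{1296} = -97524 + \frac{1}{324} = - \frac{31597775}{324}$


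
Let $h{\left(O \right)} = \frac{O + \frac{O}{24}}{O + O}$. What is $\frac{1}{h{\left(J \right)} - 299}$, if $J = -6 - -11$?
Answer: $- \frac{48}{14327} \approx -0.0033503$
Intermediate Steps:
$J = 5$ ($J = -6 + 11 = 5$)
$h{\left(O \right)} = \frac{25}{48}$ ($h{\left(O \right)} = \frac{O + O \frac{1}{24}}{2 O} = \left(O + \frac{O}{24}\right) \frac{1}{2 O} = \frac{25 O}{24} \frac{1}{2 O} = \frac{25}{48}$)
$\frac{1}{h{\left(J \right)} - 299} = \frac{1}{\frac{25}{48} - 299} = \frac{1}{- \frac{14327}{48}} = - \frac{48}{14327}$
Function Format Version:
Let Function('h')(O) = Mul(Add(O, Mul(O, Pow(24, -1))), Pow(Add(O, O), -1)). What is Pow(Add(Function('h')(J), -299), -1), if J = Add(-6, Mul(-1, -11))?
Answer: Rational(-48, 14327) ≈ -0.0033503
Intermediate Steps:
J = 5 (J = Add(-6, 11) = 5)
Function('h')(O) = Rational(25, 48) (Function('h')(O) = Mul(Add(O, Mul(O, Rational(1, 24))), Pow(Mul(2, O), -1)) = Mul(Add(O, Mul(Rational(1, 24), O)), Mul(Rational(1, 2), Pow(O, -1))) = Mul(Mul(Rational(25, 24), O), Mul(Rational(1, 2), Pow(O, -1))) = Rational(25, 48))
Pow(Add(Function('h')(J), -299), -1) = Pow(Add(Rational(25, 48), -299), -1) = Pow(Rational(-14327, 48), -1) = Rational(-48, 14327)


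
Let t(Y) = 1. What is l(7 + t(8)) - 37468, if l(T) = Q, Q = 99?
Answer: -37369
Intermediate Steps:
l(T) = 99
l(7 + t(8)) - 37468 = 99 - 37468 = -37369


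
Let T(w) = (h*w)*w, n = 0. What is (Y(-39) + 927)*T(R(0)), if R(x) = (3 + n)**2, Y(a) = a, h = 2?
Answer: 143856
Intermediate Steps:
R(x) = 9 (R(x) = (3 + 0)**2 = 3**2 = 9)
T(w) = 2*w**2 (T(w) = (2*w)*w = 2*w**2)
(Y(-39) + 927)*T(R(0)) = (-39 + 927)*(2*9**2) = 888*(2*81) = 888*162 = 143856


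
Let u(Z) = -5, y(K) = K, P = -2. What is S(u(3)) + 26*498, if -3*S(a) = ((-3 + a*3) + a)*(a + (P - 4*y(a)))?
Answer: 39143/3 ≈ 13048.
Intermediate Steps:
S(a) = -(-3 + 4*a)*(-2 - 3*a)/3 (S(a) = -((-3 + a*3) + a)*(a + (-2 - 4*a))/3 = -((-3 + 3*a) + a)*(-2 - 3*a)/3 = -(-3 + 4*a)*(-2 - 3*a)/3)
S(u(3)) + 26*498 = (-2 + 4*(-5)**2 - 1/3*(-5)) + 26*498 = (-2 + 4*25 + 5/3) + 12948 = (-2 + 100 + 5/3) + 12948 = 299/3 + 12948 = 39143/3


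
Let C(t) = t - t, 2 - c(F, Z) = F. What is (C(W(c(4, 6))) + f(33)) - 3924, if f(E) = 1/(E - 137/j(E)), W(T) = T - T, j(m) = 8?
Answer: -498340/127 ≈ -3923.9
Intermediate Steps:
c(F, Z) = 2 - F
W(T) = 0
C(t) = 0
f(E) = 1/(-137/8 + E) (f(E) = 1/(E - 137/8) = 1/(-137/8 + E))
(C(W(c(4, 6))) + f(33)) - 3924 = (0 + 8/(-137 + 8*33)) - 3924 = (0 + 8/(-137 + 264)) - 3924 = (0 + 8/127) - 3924 = 8/127 - 3924 = -498340/127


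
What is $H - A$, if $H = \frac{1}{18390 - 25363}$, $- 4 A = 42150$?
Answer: $\frac{146955973}{13946} \approx 10538.0$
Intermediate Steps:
$A = - \frac{21075}{2}$ ($A = \left(- \frac{1}{4}\right) 42150 = - \frac{21075}{2} \approx -10538.0$)
$H = - \frac{1}{6973}$ ($H = \frac{1}{-6973} = - \frac{1}{6973} \approx -0.00014341$)
$H - A = - \frac{1}{6973} - - \frac{21075}{2} = - \frac{1}{6973} + \frac{21075}{2} = \frac{146955973}{13946}$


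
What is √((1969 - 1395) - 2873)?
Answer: 11*I*√19 ≈ 47.948*I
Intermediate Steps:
√((1969 - 1395) - 2873) = √(574 - 2873) = √(-2299) = 11*I*√19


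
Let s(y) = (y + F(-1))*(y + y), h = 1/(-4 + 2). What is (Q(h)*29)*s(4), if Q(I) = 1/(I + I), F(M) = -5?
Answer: 232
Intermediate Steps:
h = -½ (h = 1/(-2) = -½ ≈ -0.50000)
Q(I) = 1/(2*I)
s(y) = 2*y*(-5 + y) (s(y) = (y - 5)*(y + y) = (-5 + y)*(2*y) = 2*y*(-5 + y))
(Q(h)*29)*s(4) = ((1/(2*(-½)))*29)*(2*4*(-5 + 4)) = (((½)*(-2))*29)*(2*4*(-1)) = -1*29*(-8) = -29*(-8) = 232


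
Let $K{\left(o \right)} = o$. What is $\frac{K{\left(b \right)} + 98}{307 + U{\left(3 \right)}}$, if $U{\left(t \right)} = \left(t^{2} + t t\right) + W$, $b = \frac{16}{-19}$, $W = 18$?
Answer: $\frac{1846}{6517} \approx 0.28326$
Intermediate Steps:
$b = - \frac{16}{19}$ ($b = 16 \left(- \frac{1}{19}\right) = - \frac{16}{19} \approx -0.8421$)
$U{\left(t \right)} = 18 + 2 t^{2}$ ($U{\left(t \right)} = \left(t^{2} + t t\right) + 18 = \left(t^{2} + t^{2}\right) + 18 = 2 t^{2} + 18 = 18 + 2 t^{2}$)
$\frac{K{\left(b \right)} + 98}{307 + U{\left(3 \right)}} = \frac{- \frac{16}{19} + 98}{307 + \left(18 + 2 \cdot 3^{2}\right)} = \frac{1846}{19 \left(307 + \left(18 + 2 \cdot 9\right)\right)} = \frac{1846}{19 \left(307 + \left(18 + 18\right)\right)} = \frac{1846}{19 \left(307 + 36\right)} = \frac{1846}{19 \cdot 343} = \frac{1846}{19} \cdot \frac{1}{343} = \frac{1846}{6517}$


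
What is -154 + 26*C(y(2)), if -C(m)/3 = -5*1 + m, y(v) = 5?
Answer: -154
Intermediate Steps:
C(m) = 15 - 3*m (C(m) = -3*(-5*1 + m) = -3*(-5 + m) = 15 - 3*m)
-154 + 26*C(y(2)) = -154 + 26*(15 - 3*5) = -154 + 26*(15 - 15) = -154 + 26*0 = -154 + 0 = -154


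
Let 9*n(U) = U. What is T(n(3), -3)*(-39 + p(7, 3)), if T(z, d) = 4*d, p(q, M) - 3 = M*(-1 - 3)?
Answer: 576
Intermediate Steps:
p(q, M) = 3 - 4*M (p(q, M) = 3 + M*(-1 - 3) = 3 + M*(-4) = 3 - 4*M)
n(U) = U/9
T(n(3), -3)*(-39 + p(7, 3)) = (4*(-3))*(-39 + (3 - 4*3)) = -12*(-39 + (3 - 12)) = -12*(-39 - 9) = -12*(-48) = 576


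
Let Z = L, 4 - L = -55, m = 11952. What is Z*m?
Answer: 705168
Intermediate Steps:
L = 59 (L = 4 - 1*(-55) = 4 + 55 = 59)
Z = 59
Z*m = 59*11952 = 705168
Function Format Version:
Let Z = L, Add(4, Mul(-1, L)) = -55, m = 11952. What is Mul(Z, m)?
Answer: 705168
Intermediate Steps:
L = 59 (L = Add(4, Mul(-1, -55)) = Add(4, 55) = 59)
Z = 59
Mul(Z, m) = Mul(59, 11952) = 705168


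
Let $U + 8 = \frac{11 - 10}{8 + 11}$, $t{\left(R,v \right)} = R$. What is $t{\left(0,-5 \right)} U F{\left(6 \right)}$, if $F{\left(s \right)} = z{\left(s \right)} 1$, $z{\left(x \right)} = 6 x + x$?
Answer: $0$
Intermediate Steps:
$z{\left(x \right)} = 7 x$
$U = - \frac{151}{19}$ ($U = -8 + \frac{11 - 10}{8 + 11} = -8 + 1 \cdot \frac{1}{19} = -8 + \frac{1}{19} = - \frac{151}{19} \approx -7.9474$)
$F{\left(s \right)} = 7 s$ ($F{\left(s \right)} = 7 s 1 = 7 s$)
$t{\left(0,-5 \right)} U F{\left(6 \right)} = 0 \left(- \frac{151}{19}\right) 7 \cdot 6 = 0 \cdot 42 = 0$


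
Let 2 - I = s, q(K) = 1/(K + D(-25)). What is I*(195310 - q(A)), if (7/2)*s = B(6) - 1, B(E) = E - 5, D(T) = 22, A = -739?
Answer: 280074542/717 ≈ 3.9062e+5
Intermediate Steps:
B(E) = -5 + E
q(K) = 1/(22 + K) (q(K) = 1/(K + 22) = 1/(22 + K))
s = 0 (s = 2*((-5 + 6) - 1)/7 = 2*(1 - 1)/7 = (2/7)*0 = 0)
I = 2 (I = 2 - 1*0 = 2 + 0 = 2)
I*(195310 - q(A)) = 2*(195310 - 1/(22 - 739)) = 2*(195310 - 1/(-717)) = 2*(195310 - 1*(-1/717)) = 2*(195310 + 1/717) = 2*(140037271/717) = 280074542/717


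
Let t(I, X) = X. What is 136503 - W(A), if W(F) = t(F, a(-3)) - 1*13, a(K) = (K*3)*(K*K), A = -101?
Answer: 136597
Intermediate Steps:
a(K) = 3*K³ (a(K) = (3*K)*K² = 3*K³)
W(F) = -94 (W(F) = 3*(-3)³ - 1*13 = 3*(-27) - 13 = -81 - 13 = -94)
136503 - W(A) = 136503 - 1*(-94) = 136503 + 94 = 136597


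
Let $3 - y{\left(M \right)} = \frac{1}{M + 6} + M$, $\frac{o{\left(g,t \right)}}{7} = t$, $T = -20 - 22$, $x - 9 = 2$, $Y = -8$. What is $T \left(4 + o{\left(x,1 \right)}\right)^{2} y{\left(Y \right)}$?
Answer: $-58443$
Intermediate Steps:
$x = 11$ ($x = 9 + 2 = 11$)
$T = -42$ ($T = -20 - 22 = -42$)
$o{\left(g,t \right)} = 7 t$
$y{\left(M \right)} = 3 - M - \frac{1}{6 + M}$ ($y{\left(M \right)} = 3 - \left(\frac{1}{M + 6} + M\right) = 3 - \left(\frac{1}{6 + M} + M\right) = 3 - \left(M + \frac{1}{6 + M}\right) = 3 - M - \frac{1}{6 + M}$)
$T \left(4 + o{\left(x,1 \right)}\right)^{2} y{\left(Y \right)} = - 42 \left(4 + 7 \cdot 1\right)^{2} \frac{17 - \left(-8\right)^{2} - -24}{6 - 8} = - 42 \left(4 + 7\right)^{2} \frac{17 - 64 + 24}{-2} = - 42 \cdot 11^{2} \left(- \frac{17 - 64 + 24}{2}\right) = \left(-42\right) 121 \left(\left(- \frac{1}{2}\right) \left(-23\right)\right) = \left(-5082\right) \frac{23}{2} = -58443$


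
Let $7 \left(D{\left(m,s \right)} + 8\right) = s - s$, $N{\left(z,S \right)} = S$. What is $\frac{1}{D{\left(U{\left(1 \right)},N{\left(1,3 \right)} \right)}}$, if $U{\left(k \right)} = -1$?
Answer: $- \frac{1}{8} \approx -0.125$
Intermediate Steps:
$D{\left(m,s \right)} = -8$ ($D{\left(m,s \right)} = -8 + \frac{s - s}{7} = -8 + \frac{1}{7} \cdot 0 = -8 + 0 = -8$)
$\frac{1}{D{\left(U{\left(1 \right)},N{\left(1,3 \right)} \right)}} = \frac{1}{-8} = - \frac{1}{8}$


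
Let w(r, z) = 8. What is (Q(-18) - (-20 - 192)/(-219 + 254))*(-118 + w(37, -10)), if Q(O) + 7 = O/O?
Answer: -44/7 ≈ -6.2857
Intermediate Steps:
Q(O) = -6 (Q(O) = -7 + O/O = -7 + 1 = -6)
(Q(-18) - (-20 - 192)/(-219 + 254))*(-118 + w(37, -10)) = (-6 - (-20 - 192)/(-219 + 254))*(-118 + 8) = (-6 - (-212)/35)*(-110) = (-6 - 1*(-212/35))*(-110) = (-6 + 212/35)*(-110) = (2/35)*(-110) = -44/7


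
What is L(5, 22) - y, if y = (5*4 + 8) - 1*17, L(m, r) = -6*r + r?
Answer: -121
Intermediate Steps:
L(m, r) = -5*r
y = 11 (y = (20 + 8) - 17 = 28 - 17 = 11)
L(5, 22) - y = -5*22 - 1*11 = -110 - 11 = -121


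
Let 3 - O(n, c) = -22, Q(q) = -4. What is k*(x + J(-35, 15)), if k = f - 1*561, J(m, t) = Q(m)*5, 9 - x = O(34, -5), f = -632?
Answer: 42948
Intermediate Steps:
O(n, c) = 25 (O(n, c) = 3 - 1*(-22) = 3 + 22 = 25)
x = -16 (x = 9 - 1*25 = 9 - 25 = -16)
J(m, t) = -20 (J(m, t) = -4*5 = -20)
k = -1193 (k = -632 - 1*561 = -632 - 561 = -1193)
k*(x + J(-35, 15)) = -1193*(-16 - 20) = -1193*(-36) = 42948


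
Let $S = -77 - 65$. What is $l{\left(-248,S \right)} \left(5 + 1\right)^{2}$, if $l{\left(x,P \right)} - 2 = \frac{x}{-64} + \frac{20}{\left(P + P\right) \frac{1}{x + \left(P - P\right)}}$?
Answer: $\frac{119313}{142} \approx 840.23$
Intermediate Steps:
$S = -142$ ($S = -77 - 65 = -142$)
$l{\left(x,P \right)} = 2 - \frac{x}{64} + \frac{10 x}{P}$ ($l{\left(x,P \right)} = 2 + \left(\frac{x}{-64} + \frac{20}{\left(P + P\right) \frac{1}{x + \left(P - P\right)}}\right) = 2 + \left(x \left(- \frac{1}{64}\right) + \frac{20}{2 P \frac{1}{x + 0}}\right) = 2 - \left(- 20 \frac{x}{2 P} + \frac{x}{64}\right) = 2 - \left(\frac{x}{64} - \frac{10 x}{P}\right) = 2 - \frac{x}{64} + \frac{10 x}{P}$)
$l{\left(-248,S \right)} \left(5 + 1\right)^{2} = \left(2 - - \frac{31}{8} + 10 \left(-248\right) \frac{1}{-142}\right) \left(5 + 1\right)^{2} = \left(2 + \frac{31}{8} + 10 \left(-248\right) \left(- \frac{1}{142}\right)\right) 6^{2} = \left(2 + \frac{31}{8} + \frac{1240}{71}\right) 36 = \frac{13257}{568} \cdot 36 = \frac{119313}{142}$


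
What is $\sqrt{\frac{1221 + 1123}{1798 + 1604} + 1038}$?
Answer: $\frac{\sqrt{37103010}}{189} \approx 32.229$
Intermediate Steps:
$\sqrt{\frac{1221 + 1123}{1798 + 1604} + 1038} = \sqrt{\frac{2344}{3402} + 1038} = \sqrt{2344 \cdot \frac{1}{3402} + 1038} = \sqrt{\frac{1172}{1701} + 1038} = \sqrt{\frac{1766810}{1701}} = \frac{\sqrt{37103010}}{189}$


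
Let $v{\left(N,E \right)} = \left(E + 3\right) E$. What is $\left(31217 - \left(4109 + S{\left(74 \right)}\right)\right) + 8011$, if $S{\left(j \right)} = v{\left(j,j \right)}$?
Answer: $29421$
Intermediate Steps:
$v{\left(N,E \right)} = E \left(3 + E\right)$ ($v{\left(N,E \right)} = \left(3 + E\right) E = E \left(3 + E\right)$)
$S{\left(j \right)} = j \left(3 + j\right)$
$\left(31217 - \left(4109 + S{\left(74 \right)}\right)\right) + 8011 = \left(31217 - \left(4109 + 74 \left(3 + 74\right)\right)\right) + 8011 = \left(31217 - \left(4109 + 74 \cdot 77\right)\right) + 8011 = \left(31217 - 9807\right) + 8011 = 21410 + 8011 = 29421$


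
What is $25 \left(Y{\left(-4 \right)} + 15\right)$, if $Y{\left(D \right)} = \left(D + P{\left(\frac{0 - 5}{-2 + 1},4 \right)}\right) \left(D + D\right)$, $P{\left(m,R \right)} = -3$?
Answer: $1775$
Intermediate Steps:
$Y{\left(D \right)} = 2 D \left(-3 + D\right)$ ($Y{\left(D \right)} = \left(D - 3\right) \left(D + D\right) = \left(-3 + D\right) 2 D = 2 D \left(-3 + D\right)$)
$25 \left(Y{\left(-4 \right)} + 15\right) = 25 \left(2 \left(-4\right) \left(-3 - 4\right) + 15\right) = 25 \left(2 \left(-4\right) \left(-7\right) + 15\right) = 25 \left(56 + 15\right) = 25 \cdot 71 = 1775$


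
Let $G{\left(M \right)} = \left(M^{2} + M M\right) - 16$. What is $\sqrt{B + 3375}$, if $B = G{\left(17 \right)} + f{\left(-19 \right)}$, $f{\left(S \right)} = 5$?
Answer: $3 \sqrt{438} \approx 62.785$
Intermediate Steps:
$G{\left(M \right)} = -16 + 2 M^{2}$ ($G{\left(M \right)} = \left(M^{2} + M^{2}\right) - 16 = 2 M^{2} - 16 = -16 + 2 M^{2}$)
$B = 567$ ($B = \left(-16 + 2 \cdot 17^{2}\right) + 5 = \left(-16 + 2 \cdot 289\right) + 5 = \left(-16 + 578\right) + 5 = 562 + 5 = 567$)
$\sqrt{B + 3375} = \sqrt{567 + 3375} = \sqrt{3942} = 3 \sqrt{438}$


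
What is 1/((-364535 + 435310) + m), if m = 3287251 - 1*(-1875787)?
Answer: 1/5233813 ≈ 1.9107e-7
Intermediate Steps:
m = 5163038 (m = 3287251 + 1875787 = 5163038)
1/((-364535 + 435310) + m) = 1/((-364535 + 435310) + 5163038) = 1/(70775 + 5163038) = 1/5233813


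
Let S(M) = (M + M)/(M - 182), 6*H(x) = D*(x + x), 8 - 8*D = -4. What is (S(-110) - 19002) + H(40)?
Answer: -1385631/73 ≈ -18981.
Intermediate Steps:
D = 3/2 (D = 1 - ⅛*(-4) = 1 + ½ = 3/2 ≈ 1.5000)
H(x) = x/2 (H(x) = (3*(x + x)/2)/6 = (3*(2*x)/2)/6 = (3*x)/6 = x/2)
S(M) = 2*M/(-182 + M) (S(M) = (2*M)/(-182 + M) = 2*M/(-182 + M))
(S(-110) - 19002) + H(40) = (2*(-110)/(-182 - 110) - 19002) + (½)*40 = (2*(-110)/(-292) - 19002) + 20 = (2*(-110)*(-1/292) - 19002) + 20 = (55/73 - 19002) + 20 = -1387091/73 + 20 = -1385631/73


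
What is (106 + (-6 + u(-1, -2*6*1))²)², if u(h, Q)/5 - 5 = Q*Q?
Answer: 298363935529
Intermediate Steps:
u(h, Q) = 25 + 5*Q² (u(h, Q) = 25 + 5*(Q*Q) = 25 + 5*Q²)
(106 + (-6 + u(-1, -2*6*1))²)² = (106 + (-6 + (25 + 5*(-2*6*1)²))²)² = (106 + (-6 + (25 + 5*(-12*1)²))²)² = (106 + (-6 + (25 + 5*(-12)²))²)² = (106 + (-6 + (25 + 5*144))²)² = (106 + (-6 + (25 + 720))²)² = (106 + (-6 + 745)²)² = (106 + 739²)² = (106 + 546121)² = 546227² = 298363935529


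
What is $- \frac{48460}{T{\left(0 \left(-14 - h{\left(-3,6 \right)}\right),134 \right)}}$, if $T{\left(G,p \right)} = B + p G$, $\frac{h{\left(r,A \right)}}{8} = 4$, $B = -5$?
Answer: $9692$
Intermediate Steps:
$h{\left(r,A \right)} = 32$ ($h{\left(r,A \right)} = 8 \cdot 4 = 32$)
$T{\left(G,p \right)} = -5 + G p$ ($T{\left(G,p \right)} = -5 + p G = -5 + G p$)
$- \frac{48460}{T{\left(0 \left(-14 - h{\left(-3,6 \right)}\right),134 \right)}} = - \frac{48460}{-5 + 0 \left(-14 - 32\right) 134} = - \frac{48460}{-5 + 0 \left(-46\right) 134} = - \frac{48460}{-5 + 0 \cdot 134} = - \frac{48460}{-5 + 0} = - \frac{48460}{-5} = \left(-48460\right) \left(- \frac{1}{5}\right) = 9692$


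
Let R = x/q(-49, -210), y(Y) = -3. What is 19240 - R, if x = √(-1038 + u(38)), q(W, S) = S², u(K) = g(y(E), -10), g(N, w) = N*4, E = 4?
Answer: 19240 - I*√42/8820 ≈ 19240.0 - 0.00073478*I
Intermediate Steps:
g(N, w) = 4*N
u(K) = -12 (u(K) = 4*(-3) = -12)
x = 5*I*√42 (x = √(-1038 - 12) = √(-1050) = 5*I*√42 ≈ 32.404*I)
R = I*√42/8820 (R = (5*I*√42)/((-210)²) = (5*I*√42)/44100 = (5*I*√42)*(1/44100) = I*√42/8820 ≈ 0.00073478*I)
19240 - R = 19240 - I*√42/8820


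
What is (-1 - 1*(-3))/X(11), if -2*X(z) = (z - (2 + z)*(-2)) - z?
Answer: -2/13 ≈ -0.15385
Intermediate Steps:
X(z) = -2 - z (X(z) = -((z - (2 + z)*(-2)) - z)/2 = -((z - (-4 - 2*z)) - z)/2 = -((z + (4 + 2*z)) - z)/2 = -((4 + 3*z) - z)/2 = -(4 + 2*z)/2 = -2 - z)
(-1 - 1*(-3))/X(11) = (-1 - 1*(-3))/(-2 - 1*11) = (-1 + 3)/(-2 - 11) = 2/(-13) = -1/13*2 = -2/13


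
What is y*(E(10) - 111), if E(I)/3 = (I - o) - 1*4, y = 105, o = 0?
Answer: -9765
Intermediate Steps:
E(I) = -12 + 3*I (E(I) = 3*((I - 1*0) - 1*4) = 3*((I + 0) - 4) = 3*(I - 4) = 3*(-4 + I) = -12 + 3*I)
y*(E(10) - 111) = 105*((-12 + 3*10) - 111) = 105*((-12 + 30) - 111) = 105*(18 - 111) = 105*(-93) = -9765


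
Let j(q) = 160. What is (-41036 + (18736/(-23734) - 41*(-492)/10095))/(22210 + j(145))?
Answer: -819309976496/446644509175 ≈ -1.8344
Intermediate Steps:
(-41036 + (18736/(-23734) - 41*(-492)/10095))/(22210 + j(145)) = (-41036 + (18736/(-23734) - 41*(-492)/10095))/(22210 + 160) = (-41036 + (18736*(-1/23734) + 20172*(1/10095)))/22370 = (-41036 + (-9368/11867 + 6724/3365))*(1/22370) = (-41036 + 48270388/39932455)*(1/22370) = -1638619952992/39932455*1/22370 = -819309976496/446644509175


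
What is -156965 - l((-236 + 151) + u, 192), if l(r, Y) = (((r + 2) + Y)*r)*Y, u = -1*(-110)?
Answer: -1208165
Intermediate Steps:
u = 110
l(r, Y) = Y*r*(2 + Y + r) (l(r, Y) = (((2 + r) + Y)*r)*Y = ((2 + Y + r)*r)*Y = (r*(2 + Y + r))*Y = Y*r*(2 + Y + r))
-156965 - l((-236 + 151) + u, 192) = -156965 - 192*((-236 + 151) + 110)*(2 + 192 + ((-236 + 151) + 110)) = -156965 - 192*(-85 + 110)*(2 + 192 + (-85 + 110)) = -156965 - 192*25*(2 + 192 + 25) = -156965 - 192*25*219 = -156965 - 1*1051200 = -156965 - 1051200 = -1208165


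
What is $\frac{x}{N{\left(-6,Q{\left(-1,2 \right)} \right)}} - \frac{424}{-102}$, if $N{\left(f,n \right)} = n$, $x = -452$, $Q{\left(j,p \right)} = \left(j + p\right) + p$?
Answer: $- \frac{7472}{51} \approx -146.51$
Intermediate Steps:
$Q{\left(j,p \right)} = j + 2 p$
$\frac{x}{N{\left(-6,Q{\left(-1,2 \right)} \right)}} - \frac{424}{-102} = - \frac{452}{-1 + 2 \cdot 2} - \frac{424}{-102} = - \frac{452}{-1 + 4} - - \frac{212}{51} = - \frac{452}{3} + \frac{212}{51} = - \frac{7472}{51}$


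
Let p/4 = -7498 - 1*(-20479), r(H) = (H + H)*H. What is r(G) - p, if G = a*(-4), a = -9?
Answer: -49332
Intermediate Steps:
G = 36 (G = -9*(-4) = 36)
r(H) = 2*H**2 (r(H) = (2*H)*H = 2*H**2)
p = 51924 (p = 4*(-7498 - 1*(-20479)) = 4*(-7498 + 20479) = 4*12981 = 51924)
r(G) - p = 2*36**2 - 1*51924 = 2*1296 - 51924 = 2592 - 51924 = -49332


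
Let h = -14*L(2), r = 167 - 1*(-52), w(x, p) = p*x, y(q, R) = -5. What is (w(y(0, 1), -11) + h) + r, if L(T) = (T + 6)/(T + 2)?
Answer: 246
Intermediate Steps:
L(T) = (6 + T)/(2 + T)
r = 219 (r = 167 + 52 = 219)
h = -28 (h = -14*(6 + 2)/(2 + 2) = -14*8/4 = -7*8/2 = -14*2 = -28)
(w(y(0, 1), -11) + h) + r = (-11*(-5) - 28) + 219 = (55 - 28) + 219 = 27 + 219 = 246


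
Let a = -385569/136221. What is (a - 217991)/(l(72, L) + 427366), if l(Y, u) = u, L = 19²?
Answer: -9898445860/19421799889 ≈ -0.50966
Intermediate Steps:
L = 361
a = -128523/45407 (a = -385569*1/136221 = -128523/45407 ≈ -2.8305)
(a - 217991)/(l(72, L) + 427366) = (-128523/45407 - 217991)/(361 + 427366) = -9898445860/45407/427727 = -9898445860/45407*1/427727 = -9898445860/19421799889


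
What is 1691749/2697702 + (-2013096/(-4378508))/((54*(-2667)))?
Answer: 2116635638323991/3375253222097022 ≈ 0.62710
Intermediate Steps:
1691749/2697702 + (-2013096/(-4378508))/((54*(-2667))) = 1691749*(1/2697702) - 2013096*(-1/4378508)/(-144018) = 1691749/2697702 + (503274/1094627)*(-1/144018) = 1691749/2697702 - 83879/26274331881 = 2116635638323991/3375253222097022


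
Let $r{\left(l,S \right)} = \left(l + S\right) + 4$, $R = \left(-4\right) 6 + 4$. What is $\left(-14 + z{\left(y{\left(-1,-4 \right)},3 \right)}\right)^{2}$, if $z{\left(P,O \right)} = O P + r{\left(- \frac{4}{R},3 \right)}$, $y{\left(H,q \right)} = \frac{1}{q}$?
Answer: $\frac{22801}{400} \approx 57.003$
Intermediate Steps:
$R = -20$ ($R = -24 + 4 = -20$)
$r{\left(l,S \right)} = 4 + S + l$ ($r{\left(l,S \right)} = \left(S + l\right) + 4 = 4 + S + l$)
$z{\left(P,O \right)} = \frac{36}{5} + O P$ ($z{\left(P,O \right)} = O P + \left(4 + 3 - \frac{4}{-20}\right) = O P + \left(4 + 3 - - \frac{1}{5}\right) = O P + \left(4 + 3 + \frac{1}{5}\right) = O P + \frac{36}{5} = \frac{36}{5} + O P$)
$\left(-14 + z{\left(y{\left(-1,-4 \right)},3 \right)}\right)^{2} = \left(-14 + \left(\frac{36}{5} + \frac{3}{-4}\right)\right)^{2} = \left(-14 + \left(\frac{36}{5} + 3 \left(- \frac{1}{4}\right)\right)\right)^{2} = \left(-14 + \left(\frac{36}{5} - \frac{3}{4}\right)\right)^{2} = \left(-14 + \frac{129}{20}\right)^{2} = \left(- \frac{151}{20}\right)^{2} = \frac{22801}{400}$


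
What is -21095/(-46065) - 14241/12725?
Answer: -77515558/117235425 ≈ -0.66120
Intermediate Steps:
-21095/(-46065) - 14241/12725 = -21095*(-1/46065) - 14241*1/12725 = 4219/9213 - 14241/12725 = -77515558/117235425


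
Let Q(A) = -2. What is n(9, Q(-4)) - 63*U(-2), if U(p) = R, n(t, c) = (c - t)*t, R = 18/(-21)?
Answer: -45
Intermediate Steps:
R = -6/7 (R = 18*(-1/21) = -6/7 ≈ -0.85714)
n(t, c) = t*(c - t)
U(p) = -6/7
n(9, Q(-4)) - 63*U(-2) = 9*(-2 - 1*9) - 63*(-6/7) = 9*(-2 - 9) + 54 = 9*(-11) + 54 = -99 + 54 = -45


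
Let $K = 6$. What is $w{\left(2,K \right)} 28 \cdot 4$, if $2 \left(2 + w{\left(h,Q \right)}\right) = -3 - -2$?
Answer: $-280$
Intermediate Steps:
$w{\left(h,Q \right)} = - \frac{5}{2}$ ($w{\left(h,Q \right)} = -2 + \frac{-3 - -2}{2} = -2 + \frac{-3 + 2}{2} = -2 + \frac{1}{2} \left(-1\right) = -2 - \frac{1}{2} = - \frac{5}{2}$)
$w{\left(2,K \right)} 28 \cdot 4 = \left(- \frac{5}{2}\right) 28 \cdot 4 = \left(-70\right) 4 = -280$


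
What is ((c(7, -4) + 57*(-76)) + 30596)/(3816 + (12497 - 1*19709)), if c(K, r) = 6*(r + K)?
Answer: -13141/1698 ≈ -7.7391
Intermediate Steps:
c(K, r) = 6*K + 6*r (c(K, r) = 6*(K + r) = 6*K + 6*r)
((c(7, -4) + 57*(-76)) + 30596)/(3816 + (12497 - 1*19709)) = (((6*7 + 6*(-4)) + 57*(-76)) + 30596)/(3816 + (12497 - 1*19709)) = (((42 - 24) - 4332) + 30596)/(3816 + (12497 - 19709)) = ((18 - 4332) + 30596)/(3816 - 7212) = (-4314 + 30596)/(-3396) = 26282*(-1/3396) = -13141/1698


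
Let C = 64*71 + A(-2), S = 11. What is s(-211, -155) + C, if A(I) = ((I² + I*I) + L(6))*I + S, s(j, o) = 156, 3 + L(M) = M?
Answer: 4689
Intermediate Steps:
L(M) = -3 + M
A(I) = 11 + I*(3 + 2*I²) (A(I) = ((I² + I*I) + (-3 + 6))*I + 11 = ((I² + I²) + 3)*I + 11 = (2*I² + 3)*I + 11 = (3 + 2*I²)*I + 11 = I*(3 + 2*I²) + 11 = 11 + I*(3 + 2*I²))
C = 4533 (C = 64*71 + (11 + 2*(-2)³ + 3*(-2)) = 4544 + (11 + 2*(-8) - 6) = 4544 + (11 - 16 - 6) = 4544 - 11 = 4533)
s(-211, -155) + C = 156 + 4533 = 4689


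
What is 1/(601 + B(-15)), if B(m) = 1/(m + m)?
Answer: 30/18029 ≈ 0.0016640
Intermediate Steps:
B(m) = 1/(2*m)
1/(601 + B(-15)) = 1/(601 + (½)/(-15)) = 1/(601 + (½)*(-1/15)) = 1/(601 - 1/30) = 1/(18029/30) = 30/18029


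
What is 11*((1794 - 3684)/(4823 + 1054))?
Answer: -2310/653 ≈ -3.5375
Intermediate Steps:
11*((1794 - 3684)/(4823 + 1054)) = 11*(-1890/5877) = 11*(-1890*1/5877) = 11*(-210/653) = -2310/653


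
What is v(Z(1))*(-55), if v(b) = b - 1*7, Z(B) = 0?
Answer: 385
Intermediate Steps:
v(b) = -7 + b (v(b) = b - 7 = -7 + b)
v(Z(1))*(-55) = (-7 + 0)*(-55) = -7*(-55) = 385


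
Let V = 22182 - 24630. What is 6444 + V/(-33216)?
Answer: 4459299/692 ≈ 6444.1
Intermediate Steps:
V = -2448
6444 + V/(-33216) = 6444 - 2448/(-33216) = 6444 - 2448*(-1/33216) = 6444 + 51/692 = 4459299/692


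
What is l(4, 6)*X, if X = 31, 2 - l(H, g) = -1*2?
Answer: 124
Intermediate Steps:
l(H, g) = 4 (l(H, g) = 2 - (-1)*2 = 2 - 1*(-2) = 2 + 2 = 4)
l(4, 6)*X = 4*31 = 124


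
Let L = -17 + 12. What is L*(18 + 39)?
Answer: -285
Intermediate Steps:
L = -5
L*(18 + 39) = -5*(18 + 39) = -5*57 = -285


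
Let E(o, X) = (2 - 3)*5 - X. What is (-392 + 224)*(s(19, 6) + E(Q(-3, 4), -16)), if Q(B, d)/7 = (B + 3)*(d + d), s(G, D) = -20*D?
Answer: 18312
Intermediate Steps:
Q(B, d) = 14*d*(3 + B) (Q(B, d) = 7*((B + 3)*(d + d)) = 7*((3 + B)*(2*d)) = 7*(2*d*(3 + B)) = 14*d*(3 + B))
E(o, X) = -5 - X (E(o, X) = -1*5 - X = -5 - X)
(-392 + 224)*(s(19, 6) + E(Q(-3, 4), -16)) = (-392 + 224)*(-20*6 + (-5 - 1*(-16))) = -168*(-120 + (-5 + 16)) = -168*(-120 + 11) = -168*(-109) = 18312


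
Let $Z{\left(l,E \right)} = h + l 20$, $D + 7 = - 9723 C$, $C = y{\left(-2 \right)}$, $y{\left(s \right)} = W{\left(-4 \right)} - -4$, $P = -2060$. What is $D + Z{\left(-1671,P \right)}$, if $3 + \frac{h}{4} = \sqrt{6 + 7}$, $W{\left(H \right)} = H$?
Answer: $-33439 + 4 \sqrt{13} \approx -33425.0$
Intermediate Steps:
$y{\left(s \right)} = 0$ ($y{\left(s \right)} = -4 - -4 = -4 + 4 = 0$)
$C = 0$
$h = -12 + 4 \sqrt{13}$ ($h = -12 + 4 \sqrt{6 + 7} = -12 + 4 \sqrt{13} \approx 2.4222$)
$D = -7$ ($D = -7 - 0 = -7 + 0 = -7$)
$Z{\left(l,E \right)} = -12 + 4 \sqrt{13} + 20 l$ ($Z{\left(l,E \right)} = \left(-12 + 4 \sqrt{13}\right) + l 20 = \left(-12 + 4 \sqrt{13}\right) + 20 l = -12 + 4 \sqrt{13} + 20 l$)
$D + Z{\left(-1671,P \right)} = -7 + \left(-12 + 4 \sqrt{13} + 20 \left(-1671\right)\right) = -7 - \left(33432 - 4 \sqrt{13}\right) = -33439 + 4 \sqrt{13}$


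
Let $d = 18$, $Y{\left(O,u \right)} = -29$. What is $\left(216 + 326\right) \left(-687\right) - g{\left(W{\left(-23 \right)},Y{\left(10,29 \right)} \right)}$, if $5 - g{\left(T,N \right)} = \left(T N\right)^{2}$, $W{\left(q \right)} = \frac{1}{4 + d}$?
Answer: $- \frac{180220915}{484} \approx -3.7236 \cdot 10^{5}$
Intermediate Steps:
$W{\left(q \right)} = \frac{1}{22}$ ($W{\left(q \right)} = \frac{1}{4 + 18} = \frac{1}{22}$)
$g{\left(T,N \right)} = 5 - N^{2} T^{2}$ ($g{\left(T,N \right)} = 5 - \left(T N\right)^{2} = 5 - \left(N T\right)^{2} = 5 - N^{2} T^{2}$)
$\left(216 + 326\right) \left(-687\right) - g{\left(W{\left(-23 \right)},Y{\left(10,29 \right)} \right)} = \left(216 + 326\right) \left(-687\right) - \left(5 - \frac{\left(-29\right)^{2}}{484}\right) = 542 \left(-687\right) - \left(5 - 841 \cdot \frac{1}{484}\right) = -372354 - \left(5 - \frac{841}{484}\right) = -372354 - \frac{1579}{484} = - \frac{180220915}{484}$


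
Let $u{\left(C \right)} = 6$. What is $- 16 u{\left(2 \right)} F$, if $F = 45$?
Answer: $-4320$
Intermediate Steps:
$- 16 u{\left(2 \right)} F = \left(-16\right) 6 \cdot 45 = \left(-96\right) 45 = -4320$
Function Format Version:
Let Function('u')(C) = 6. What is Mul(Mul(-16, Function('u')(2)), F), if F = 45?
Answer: -4320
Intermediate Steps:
Mul(Mul(-16, Function('u')(2)), F) = Mul(Mul(-16, 6), 45) = Mul(-96, 45) = -4320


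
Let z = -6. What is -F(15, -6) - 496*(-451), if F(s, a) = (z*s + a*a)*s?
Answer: 224506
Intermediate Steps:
F(s, a) = s*(a**2 - 6*s) (F(s, a) = (-6*s + a*a)*s = (-6*s + a**2)*s = (a**2 - 6*s)*s = s*(a**2 - 6*s))
-F(15, -6) - 496*(-451) = -15*((-6)**2 - 6*15) - 496*(-451) = -15*(36 - 90) + 223696 = -15*(-54) + 223696 = -1*(-810) + 223696 = 810 + 223696 = 224506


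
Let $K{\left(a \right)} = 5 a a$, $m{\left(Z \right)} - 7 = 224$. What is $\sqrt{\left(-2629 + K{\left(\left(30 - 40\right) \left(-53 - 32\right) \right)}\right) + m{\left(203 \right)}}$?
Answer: $\sqrt{3610102} \approx 1900.0$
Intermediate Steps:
$m{\left(Z \right)} = 231$ ($m{\left(Z \right)} = 7 + 224 = 231$)
$K{\left(a \right)} = 5 a^{2}$
$\sqrt{\left(-2629 + K{\left(\left(30 - 40\right) \left(-53 - 32\right) \right)}\right) + m{\left(203 \right)}} = \sqrt{\left(-2629 + 5 \left(\left(30 - 40\right) \left(-53 - 32\right)\right)^{2}\right) + 231} = \sqrt{\left(-2629 + 5 \left(\left(-10\right) \left(-85\right)\right)^{2}\right) + 231} = \sqrt{\left(-2629 + 5 \cdot 850^{2}\right) + 231} = \sqrt{\left(-2629 + 5 \cdot 722500\right) + 231} = \sqrt{\left(-2629 + 3612500\right) + 231} = \sqrt{3609871 + 231} = \sqrt{3610102}$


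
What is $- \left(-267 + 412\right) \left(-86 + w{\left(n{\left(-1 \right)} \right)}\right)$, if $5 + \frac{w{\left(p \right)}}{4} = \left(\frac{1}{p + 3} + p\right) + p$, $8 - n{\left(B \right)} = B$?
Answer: $\frac{14645}{3} \approx 4881.7$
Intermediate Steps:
$n{\left(B \right)} = 8 - B$
$w{\left(p \right)} = -20 + \frac{4}{3 + p} + 8 p$ ($w{\left(p \right)} = -20 + 4 \left(\left(\frac{1}{p + 3} + p\right) + p\right) = -20 + 4 \left(\left(\frac{1}{3 + p} + p\right) + p\right) = -20 + 4 \left(\left(p + \frac{1}{3 + p}\right) + p\right) = -20 + 4 \left(\frac{1}{3 + p} + 2 p\right) = -20 + \left(\frac{4}{3 + p} + 8 p\right) = -20 + \frac{4}{3 + p} + 8 p$)
$- \left(-267 + 412\right) \left(-86 + w{\left(n{\left(-1 \right)} \right)}\right) = - \left(-267 + 412\right) \left(-86 + \frac{4 \left(-14 + \left(8 - -1\right) + 2 \left(8 - -1\right)^{2}\right)}{3 + \left(8 - -1\right)}\right) = - 145 \left(-86 + \frac{4 \left(-14 + \left(8 + 1\right) + 2 \left(8 + 1\right)^{2}\right)}{3 + \left(8 + 1\right)}\right) = - 145 \left(-86 + \frac{4 \left(-14 + 9 + 2 \cdot 9^{2}\right)}{3 + 9}\right) = - 145 \left(-86 + \frac{4 \left(-14 + 9 + 2 \cdot 81\right)}{12}\right) = - 145 \left(-86 + 4 \cdot \frac{1}{12} \left(-14 + 9 + 162\right)\right) = - 145 \left(-86 + 4 \cdot \frac{1}{12} \cdot 157\right) = - 145 \left(-86 + \frac{157}{3}\right) = - \frac{145 \left(-101\right)}{3} = \left(-1\right) \left(- \frac{14645}{3}\right) = \frac{14645}{3}$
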